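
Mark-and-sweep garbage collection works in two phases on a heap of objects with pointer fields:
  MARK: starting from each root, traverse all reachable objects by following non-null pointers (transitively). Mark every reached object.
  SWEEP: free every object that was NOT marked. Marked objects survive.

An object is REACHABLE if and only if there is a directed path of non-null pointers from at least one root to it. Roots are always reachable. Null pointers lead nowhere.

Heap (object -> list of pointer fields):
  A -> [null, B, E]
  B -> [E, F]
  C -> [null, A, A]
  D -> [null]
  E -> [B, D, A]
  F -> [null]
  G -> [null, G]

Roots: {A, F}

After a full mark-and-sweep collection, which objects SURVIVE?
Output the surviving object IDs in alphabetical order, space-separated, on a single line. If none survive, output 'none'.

Roots: A F
Mark A: refs=null B E, marked=A
Mark F: refs=null, marked=A F
Mark B: refs=E F, marked=A B F
Mark E: refs=B D A, marked=A B E F
Mark D: refs=null, marked=A B D E F
Unmarked (collected): C G

Answer: A B D E F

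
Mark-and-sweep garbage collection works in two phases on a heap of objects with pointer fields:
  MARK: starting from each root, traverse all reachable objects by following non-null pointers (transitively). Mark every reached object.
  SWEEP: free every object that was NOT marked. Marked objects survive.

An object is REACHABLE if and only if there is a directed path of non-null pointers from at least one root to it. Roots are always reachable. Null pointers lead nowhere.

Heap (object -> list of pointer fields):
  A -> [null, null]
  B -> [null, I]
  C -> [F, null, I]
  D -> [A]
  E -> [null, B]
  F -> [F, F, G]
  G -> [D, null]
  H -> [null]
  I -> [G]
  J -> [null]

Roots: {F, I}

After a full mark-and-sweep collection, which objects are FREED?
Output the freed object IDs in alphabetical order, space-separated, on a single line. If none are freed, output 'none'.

Answer: B C E H J

Derivation:
Roots: F I
Mark F: refs=F F G, marked=F
Mark I: refs=G, marked=F I
Mark G: refs=D null, marked=F G I
Mark D: refs=A, marked=D F G I
Mark A: refs=null null, marked=A D F G I
Unmarked (collected): B C E H J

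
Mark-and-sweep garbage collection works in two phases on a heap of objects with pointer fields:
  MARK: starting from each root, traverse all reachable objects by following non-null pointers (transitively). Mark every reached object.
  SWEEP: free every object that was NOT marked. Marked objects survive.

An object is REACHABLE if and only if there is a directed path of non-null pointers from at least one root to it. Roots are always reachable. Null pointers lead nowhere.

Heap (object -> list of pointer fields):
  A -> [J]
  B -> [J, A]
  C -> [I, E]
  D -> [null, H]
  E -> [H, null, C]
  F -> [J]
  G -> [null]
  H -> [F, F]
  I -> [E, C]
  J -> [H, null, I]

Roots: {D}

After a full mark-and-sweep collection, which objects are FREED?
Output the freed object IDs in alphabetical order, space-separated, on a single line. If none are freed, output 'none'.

Answer: A B G

Derivation:
Roots: D
Mark D: refs=null H, marked=D
Mark H: refs=F F, marked=D H
Mark F: refs=J, marked=D F H
Mark J: refs=H null I, marked=D F H J
Mark I: refs=E C, marked=D F H I J
Mark E: refs=H null C, marked=D E F H I J
Mark C: refs=I E, marked=C D E F H I J
Unmarked (collected): A B G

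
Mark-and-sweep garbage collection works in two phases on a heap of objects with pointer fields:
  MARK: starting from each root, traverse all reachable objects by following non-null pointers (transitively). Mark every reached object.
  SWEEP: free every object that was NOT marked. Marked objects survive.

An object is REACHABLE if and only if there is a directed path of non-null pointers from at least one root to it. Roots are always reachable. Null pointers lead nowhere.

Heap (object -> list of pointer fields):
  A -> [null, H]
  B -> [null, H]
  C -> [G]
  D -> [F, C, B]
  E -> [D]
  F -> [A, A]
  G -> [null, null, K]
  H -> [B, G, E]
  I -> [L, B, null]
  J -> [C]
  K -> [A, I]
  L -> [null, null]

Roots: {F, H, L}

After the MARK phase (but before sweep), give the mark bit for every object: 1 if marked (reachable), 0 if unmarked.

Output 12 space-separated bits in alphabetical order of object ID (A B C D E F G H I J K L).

Roots: F H L
Mark F: refs=A A, marked=F
Mark H: refs=B G E, marked=F H
Mark L: refs=null null, marked=F H L
Mark A: refs=null H, marked=A F H L
Mark B: refs=null H, marked=A B F H L
Mark G: refs=null null K, marked=A B F G H L
Mark E: refs=D, marked=A B E F G H L
Mark K: refs=A I, marked=A B E F G H K L
Mark D: refs=F C B, marked=A B D E F G H K L
Mark I: refs=L B null, marked=A B D E F G H I K L
Mark C: refs=G, marked=A B C D E F G H I K L
Unmarked (collected): J

Answer: 1 1 1 1 1 1 1 1 1 0 1 1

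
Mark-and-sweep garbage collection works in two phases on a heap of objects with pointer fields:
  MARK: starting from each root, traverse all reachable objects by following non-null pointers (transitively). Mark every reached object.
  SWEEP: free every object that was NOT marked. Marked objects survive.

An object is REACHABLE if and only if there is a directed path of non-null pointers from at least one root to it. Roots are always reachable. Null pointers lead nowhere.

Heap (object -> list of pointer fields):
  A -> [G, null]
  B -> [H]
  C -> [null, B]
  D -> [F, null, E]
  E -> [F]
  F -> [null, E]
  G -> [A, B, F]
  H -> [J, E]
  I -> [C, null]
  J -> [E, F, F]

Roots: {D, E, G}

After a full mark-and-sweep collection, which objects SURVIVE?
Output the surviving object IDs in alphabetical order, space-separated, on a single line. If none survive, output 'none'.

Answer: A B D E F G H J

Derivation:
Roots: D E G
Mark D: refs=F null E, marked=D
Mark E: refs=F, marked=D E
Mark G: refs=A B F, marked=D E G
Mark F: refs=null E, marked=D E F G
Mark A: refs=G null, marked=A D E F G
Mark B: refs=H, marked=A B D E F G
Mark H: refs=J E, marked=A B D E F G H
Mark J: refs=E F F, marked=A B D E F G H J
Unmarked (collected): C I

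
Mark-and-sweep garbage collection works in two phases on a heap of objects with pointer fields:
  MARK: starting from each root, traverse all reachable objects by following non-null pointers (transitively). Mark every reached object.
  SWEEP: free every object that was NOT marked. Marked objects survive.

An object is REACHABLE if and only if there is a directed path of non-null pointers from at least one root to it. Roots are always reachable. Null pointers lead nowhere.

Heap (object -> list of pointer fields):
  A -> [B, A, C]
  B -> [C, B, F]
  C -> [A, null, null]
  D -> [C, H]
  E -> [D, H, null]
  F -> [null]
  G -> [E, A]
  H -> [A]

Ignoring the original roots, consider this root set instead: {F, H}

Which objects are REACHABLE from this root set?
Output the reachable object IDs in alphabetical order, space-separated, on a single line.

Roots: F H
Mark F: refs=null, marked=F
Mark H: refs=A, marked=F H
Mark A: refs=B A C, marked=A F H
Mark B: refs=C B F, marked=A B F H
Mark C: refs=A null null, marked=A B C F H
Unmarked (collected): D E G

Answer: A B C F H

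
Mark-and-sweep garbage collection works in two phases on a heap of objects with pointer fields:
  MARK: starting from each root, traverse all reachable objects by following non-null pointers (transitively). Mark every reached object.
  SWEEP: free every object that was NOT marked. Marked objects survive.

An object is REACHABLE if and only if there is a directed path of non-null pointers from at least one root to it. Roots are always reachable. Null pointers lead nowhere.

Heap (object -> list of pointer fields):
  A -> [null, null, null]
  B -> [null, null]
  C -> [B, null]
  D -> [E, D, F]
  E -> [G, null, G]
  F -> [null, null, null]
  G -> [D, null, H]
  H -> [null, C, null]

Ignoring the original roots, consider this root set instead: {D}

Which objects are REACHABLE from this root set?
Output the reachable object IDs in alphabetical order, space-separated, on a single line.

Answer: B C D E F G H

Derivation:
Roots: D
Mark D: refs=E D F, marked=D
Mark E: refs=G null G, marked=D E
Mark F: refs=null null null, marked=D E F
Mark G: refs=D null H, marked=D E F G
Mark H: refs=null C null, marked=D E F G H
Mark C: refs=B null, marked=C D E F G H
Mark B: refs=null null, marked=B C D E F G H
Unmarked (collected): A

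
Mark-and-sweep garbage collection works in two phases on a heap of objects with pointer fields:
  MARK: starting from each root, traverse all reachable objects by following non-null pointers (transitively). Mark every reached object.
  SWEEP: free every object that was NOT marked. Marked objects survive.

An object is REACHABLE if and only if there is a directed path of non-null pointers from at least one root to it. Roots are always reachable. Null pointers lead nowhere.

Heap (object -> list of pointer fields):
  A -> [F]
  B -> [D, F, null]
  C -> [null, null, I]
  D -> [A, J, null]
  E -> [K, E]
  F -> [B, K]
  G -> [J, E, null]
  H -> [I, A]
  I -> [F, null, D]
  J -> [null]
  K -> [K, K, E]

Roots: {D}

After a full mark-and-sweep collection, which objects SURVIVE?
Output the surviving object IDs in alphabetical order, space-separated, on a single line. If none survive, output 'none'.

Answer: A B D E F J K

Derivation:
Roots: D
Mark D: refs=A J null, marked=D
Mark A: refs=F, marked=A D
Mark J: refs=null, marked=A D J
Mark F: refs=B K, marked=A D F J
Mark B: refs=D F null, marked=A B D F J
Mark K: refs=K K E, marked=A B D F J K
Mark E: refs=K E, marked=A B D E F J K
Unmarked (collected): C G H I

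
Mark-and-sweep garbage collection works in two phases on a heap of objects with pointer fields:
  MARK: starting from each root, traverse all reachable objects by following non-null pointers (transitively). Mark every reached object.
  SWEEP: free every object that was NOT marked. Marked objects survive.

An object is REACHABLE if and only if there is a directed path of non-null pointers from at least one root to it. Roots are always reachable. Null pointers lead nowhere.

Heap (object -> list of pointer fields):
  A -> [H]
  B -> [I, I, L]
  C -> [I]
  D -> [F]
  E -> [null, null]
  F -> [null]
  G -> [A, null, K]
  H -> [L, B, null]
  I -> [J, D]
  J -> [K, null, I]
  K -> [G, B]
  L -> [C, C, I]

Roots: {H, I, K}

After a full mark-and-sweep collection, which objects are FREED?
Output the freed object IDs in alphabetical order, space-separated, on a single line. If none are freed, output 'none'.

Answer: E

Derivation:
Roots: H I K
Mark H: refs=L B null, marked=H
Mark I: refs=J D, marked=H I
Mark K: refs=G B, marked=H I K
Mark L: refs=C C I, marked=H I K L
Mark B: refs=I I L, marked=B H I K L
Mark J: refs=K null I, marked=B H I J K L
Mark D: refs=F, marked=B D H I J K L
Mark G: refs=A null K, marked=B D G H I J K L
Mark C: refs=I, marked=B C D G H I J K L
Mark F: refs=null, marked=B C D F G H I J K L
Mark A: refs=H, marked=A B C D F G H I J K L
Unmarked (collected): E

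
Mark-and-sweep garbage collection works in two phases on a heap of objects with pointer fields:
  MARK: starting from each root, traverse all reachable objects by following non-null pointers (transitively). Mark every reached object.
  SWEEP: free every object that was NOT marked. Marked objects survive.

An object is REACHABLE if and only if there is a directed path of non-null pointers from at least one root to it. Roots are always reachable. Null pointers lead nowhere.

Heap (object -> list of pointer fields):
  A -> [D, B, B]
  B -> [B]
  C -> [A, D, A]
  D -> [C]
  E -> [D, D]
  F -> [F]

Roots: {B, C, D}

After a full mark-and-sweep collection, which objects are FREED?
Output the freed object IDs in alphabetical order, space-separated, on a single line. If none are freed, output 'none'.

Roots: B C D
Mark B: refs=B, marked=B
Mark C: refs=A D A, marked=B C
Mark D: refs=C, marked=B C D
Mark A: refs=D B B, marked=A B C D
Unmarked (collected): E F

Answer: E F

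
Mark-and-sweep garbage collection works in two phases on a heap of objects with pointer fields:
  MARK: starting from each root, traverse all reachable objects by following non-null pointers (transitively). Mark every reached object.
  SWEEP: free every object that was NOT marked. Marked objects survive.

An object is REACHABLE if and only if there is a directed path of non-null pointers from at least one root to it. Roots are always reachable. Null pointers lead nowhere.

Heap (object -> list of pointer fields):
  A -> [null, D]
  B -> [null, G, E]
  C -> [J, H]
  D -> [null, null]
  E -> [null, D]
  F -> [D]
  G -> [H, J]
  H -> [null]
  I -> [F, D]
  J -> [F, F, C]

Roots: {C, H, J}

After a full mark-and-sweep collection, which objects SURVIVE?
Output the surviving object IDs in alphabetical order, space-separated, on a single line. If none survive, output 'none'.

Answer: C D F H J

Derivation:
Roots: C H J
Mark C: refs=J H, marked=C
Mark H: refs=null, marked=C H
Mark J: refs=F F C, marked=C H J
Mark F: refs=D, marked=C F H J
Mark D: refs=null null, marked=C D F H J
Unmarked (collected): A B E G I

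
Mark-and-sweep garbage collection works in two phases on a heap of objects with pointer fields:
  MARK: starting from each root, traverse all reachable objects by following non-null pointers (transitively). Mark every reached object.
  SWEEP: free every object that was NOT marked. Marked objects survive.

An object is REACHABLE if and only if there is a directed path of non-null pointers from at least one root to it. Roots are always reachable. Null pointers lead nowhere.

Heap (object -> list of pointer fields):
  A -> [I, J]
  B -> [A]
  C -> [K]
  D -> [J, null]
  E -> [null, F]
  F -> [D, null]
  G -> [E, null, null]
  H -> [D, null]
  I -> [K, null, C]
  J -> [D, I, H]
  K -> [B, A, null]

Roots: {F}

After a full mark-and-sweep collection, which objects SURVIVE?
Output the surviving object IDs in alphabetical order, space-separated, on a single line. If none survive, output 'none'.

Answer: A B C D F H I J K

Derivation:
Roots: F
Mark F: refs=D null, marked=F
Mark D: refs=J null, marked=D F
Mark J: refs=D I H, marked=D F J
Mark I: refs=K null C, marked=D F I J
Mark H: refs=D null, marked=D F H I J
Mark K: refs=B A null, marked=D F H I J K
Mark C: refs=K, marked=C D F H I J K
Mark B: refs=A, marked=B C D F H I J K
Mark A: refs=I J, marked=A B C D F H I J K
Unmarked (collected): E G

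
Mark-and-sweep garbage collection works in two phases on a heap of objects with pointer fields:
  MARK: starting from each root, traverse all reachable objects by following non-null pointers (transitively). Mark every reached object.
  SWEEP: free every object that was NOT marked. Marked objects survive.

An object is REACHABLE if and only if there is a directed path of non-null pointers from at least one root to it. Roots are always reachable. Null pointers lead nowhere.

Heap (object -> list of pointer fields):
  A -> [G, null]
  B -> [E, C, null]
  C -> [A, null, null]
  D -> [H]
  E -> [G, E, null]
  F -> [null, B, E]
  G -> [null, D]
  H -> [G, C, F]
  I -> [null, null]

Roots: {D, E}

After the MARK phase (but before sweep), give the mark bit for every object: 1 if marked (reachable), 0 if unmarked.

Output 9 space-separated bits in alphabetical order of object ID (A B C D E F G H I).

Answer: 1 1 1 1 1 1 1 1 0

Derivation:
Roots: D E
Mark D: refs=H, marked=D
Mark E: refs=G E null, marked=D E
Mark H: refs=G C F, marked=D E H
Mark G: refs=null D, marked=D E G H
Mark C: refs=A null null, marked=C D E G H
Mark F: refs=null B E, marked=C D E F G H
Mark A: refs=G null, marked=A C D E F G H
Mark B: refs=E C null, marked=A B C D E F G H
Unmarked (collected): I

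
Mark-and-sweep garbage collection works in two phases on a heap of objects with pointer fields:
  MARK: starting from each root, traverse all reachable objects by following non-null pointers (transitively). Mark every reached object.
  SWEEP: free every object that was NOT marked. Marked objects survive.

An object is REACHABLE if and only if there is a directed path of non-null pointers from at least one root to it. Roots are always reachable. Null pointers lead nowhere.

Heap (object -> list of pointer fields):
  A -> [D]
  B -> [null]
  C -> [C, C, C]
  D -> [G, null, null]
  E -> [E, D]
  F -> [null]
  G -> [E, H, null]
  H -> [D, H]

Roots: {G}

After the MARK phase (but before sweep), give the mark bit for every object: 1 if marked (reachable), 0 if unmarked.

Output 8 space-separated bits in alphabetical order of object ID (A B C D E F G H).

Answer: 0 0 0 1 1 0 1 1

Derivation:
Roots: G
Mark G: refs=E H null, marked=G
Mark E: refs=E D, marked=E G
Mark H: refs=D H, marked=E G H
Mark D: refs=G null null, marked=D E G H
Unmarked (collected): A B C F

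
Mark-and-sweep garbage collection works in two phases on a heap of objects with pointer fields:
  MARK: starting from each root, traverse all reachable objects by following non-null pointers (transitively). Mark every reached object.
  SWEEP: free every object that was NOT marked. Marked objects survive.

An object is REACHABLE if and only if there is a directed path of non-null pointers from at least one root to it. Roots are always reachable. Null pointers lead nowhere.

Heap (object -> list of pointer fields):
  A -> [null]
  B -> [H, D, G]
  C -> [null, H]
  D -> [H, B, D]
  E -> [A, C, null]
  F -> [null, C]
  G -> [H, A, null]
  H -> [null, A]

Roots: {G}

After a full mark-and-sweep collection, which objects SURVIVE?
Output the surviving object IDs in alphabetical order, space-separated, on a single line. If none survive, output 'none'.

Roots: G
Mark G: refs=H A null, marked=G
Mark H: refs=null A, marked=G H
Mark A: refs=null, marked=A G H
Unmarked (collected): B C D E F

Answer: A G H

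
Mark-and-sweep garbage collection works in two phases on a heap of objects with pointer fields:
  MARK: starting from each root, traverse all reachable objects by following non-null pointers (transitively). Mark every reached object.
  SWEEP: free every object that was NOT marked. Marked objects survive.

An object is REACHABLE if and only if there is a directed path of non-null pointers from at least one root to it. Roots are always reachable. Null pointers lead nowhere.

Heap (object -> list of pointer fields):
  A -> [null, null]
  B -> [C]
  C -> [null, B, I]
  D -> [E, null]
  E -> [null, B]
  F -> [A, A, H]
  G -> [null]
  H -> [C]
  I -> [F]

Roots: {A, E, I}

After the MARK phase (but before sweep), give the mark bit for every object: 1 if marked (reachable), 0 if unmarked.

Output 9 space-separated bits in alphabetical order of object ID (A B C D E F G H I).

Answer: 1 1 1 0 1 1 0 1 1

Derivation:
Roots: A E I
Mark A: refs=null null, marked=A
Mark E: refs=null B, marked=A E
Mark I: refs=F, marked=A E I
Mark B: refs=C, marked=A B E I
Mark F: refs=A A H, marked=A B E F I
Mark C: refs=null B I, marked=A B C E F I
Mark H: refs=C, marked=A B C E F H I
Unmarked (collected): D G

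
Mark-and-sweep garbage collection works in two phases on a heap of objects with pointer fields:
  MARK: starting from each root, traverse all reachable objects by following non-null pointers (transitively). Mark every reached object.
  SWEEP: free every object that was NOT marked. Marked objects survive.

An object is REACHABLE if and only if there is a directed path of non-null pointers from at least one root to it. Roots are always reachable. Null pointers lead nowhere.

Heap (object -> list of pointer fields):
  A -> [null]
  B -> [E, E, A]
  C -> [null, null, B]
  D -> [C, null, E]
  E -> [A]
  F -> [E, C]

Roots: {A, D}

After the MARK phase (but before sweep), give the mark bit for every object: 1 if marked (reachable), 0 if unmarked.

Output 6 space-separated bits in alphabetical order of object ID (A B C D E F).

Roots: A D
Mark A: refs=null, marked=A
Mark D: refs=C null E, marked=A D
Mark C: refs=null null B, marked=A C D
Mark E: refs=A, marked=A C D E
Mark B: refs=E E A, marked=A B C D E
Unmarked (collected): F

Answer: 1 1 1 1 1 0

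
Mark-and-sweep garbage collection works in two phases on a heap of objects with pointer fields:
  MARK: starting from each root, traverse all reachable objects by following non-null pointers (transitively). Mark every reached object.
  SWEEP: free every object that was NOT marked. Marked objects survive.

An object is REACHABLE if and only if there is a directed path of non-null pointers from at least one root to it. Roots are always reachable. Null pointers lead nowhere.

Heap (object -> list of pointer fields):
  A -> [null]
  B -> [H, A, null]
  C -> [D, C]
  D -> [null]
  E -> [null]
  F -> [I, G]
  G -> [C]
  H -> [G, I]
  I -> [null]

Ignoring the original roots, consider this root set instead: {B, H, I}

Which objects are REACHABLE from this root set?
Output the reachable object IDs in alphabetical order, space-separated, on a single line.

Answer: A B C D G H I

Derivation:
Roots: B H I
Mark B: refs=H A null, marked=B
Mark H: refs=G I, marked=B H
Mark I: refs=null, marked=B H I
Mark A: refs=null, marked=A B H I
Mark G: refs=C, marked=A B G H I
Mark C: refs=D C, marked=A B C G H I
Mark D: refs=null, marked=A B C D G H I
Unmarked (collected): E F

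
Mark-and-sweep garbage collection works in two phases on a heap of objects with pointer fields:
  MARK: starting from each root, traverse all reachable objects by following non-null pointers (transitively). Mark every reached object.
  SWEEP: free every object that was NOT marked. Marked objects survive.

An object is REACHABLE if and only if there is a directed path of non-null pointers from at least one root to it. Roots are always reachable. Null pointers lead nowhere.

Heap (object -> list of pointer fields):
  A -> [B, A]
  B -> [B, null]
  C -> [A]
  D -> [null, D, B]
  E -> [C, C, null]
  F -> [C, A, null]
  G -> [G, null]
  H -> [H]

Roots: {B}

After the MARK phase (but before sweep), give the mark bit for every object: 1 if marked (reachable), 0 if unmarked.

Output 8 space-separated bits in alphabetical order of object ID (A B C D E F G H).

Answer: 0 1 0 0 0 0 0 0

Derivation:
Roots: B
Mark B: refs=B null, marked=B
Unmarked (collected): A C D E F G H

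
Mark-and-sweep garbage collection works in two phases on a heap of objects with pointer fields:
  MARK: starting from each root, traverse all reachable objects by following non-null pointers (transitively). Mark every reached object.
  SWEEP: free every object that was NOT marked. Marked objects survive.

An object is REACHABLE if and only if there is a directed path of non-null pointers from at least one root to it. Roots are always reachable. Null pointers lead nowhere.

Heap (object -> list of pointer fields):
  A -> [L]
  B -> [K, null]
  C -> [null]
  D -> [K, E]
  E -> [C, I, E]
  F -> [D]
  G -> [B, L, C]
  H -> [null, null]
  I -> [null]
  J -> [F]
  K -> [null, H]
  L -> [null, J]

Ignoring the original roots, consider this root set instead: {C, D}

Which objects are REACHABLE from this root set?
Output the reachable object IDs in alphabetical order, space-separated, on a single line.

Roots: C D
Mark C: refs=null, marked=C
Mark D: refs=K E, marked=C D
Mark K: refs=null H, marked=C D K
Mark E: refs=C I E, marked=C D E K
Mark H: refs=null null, marked=C D E H K
Mark I: refs=null, marked=C D E H I K
Unmarked (collected): A B F G J L

Answer: C D E H I K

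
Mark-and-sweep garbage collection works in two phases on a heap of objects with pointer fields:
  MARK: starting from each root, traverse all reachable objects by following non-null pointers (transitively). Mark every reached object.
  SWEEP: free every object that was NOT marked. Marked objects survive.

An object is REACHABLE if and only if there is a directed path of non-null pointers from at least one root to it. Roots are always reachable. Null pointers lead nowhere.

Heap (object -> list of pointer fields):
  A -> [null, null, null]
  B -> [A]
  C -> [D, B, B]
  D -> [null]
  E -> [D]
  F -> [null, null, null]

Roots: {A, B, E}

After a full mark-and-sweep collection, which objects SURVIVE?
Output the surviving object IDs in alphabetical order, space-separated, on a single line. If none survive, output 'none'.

Answer: A B D E

Derivation:
Roots: A B E
Mark A: refs=null null null, marked=A
Mark B: refs=A, marked=A B
Mark E: refs=D, marked=A B E
Mark D: refs=null, marked=A B D E
Unmarked (collected): C F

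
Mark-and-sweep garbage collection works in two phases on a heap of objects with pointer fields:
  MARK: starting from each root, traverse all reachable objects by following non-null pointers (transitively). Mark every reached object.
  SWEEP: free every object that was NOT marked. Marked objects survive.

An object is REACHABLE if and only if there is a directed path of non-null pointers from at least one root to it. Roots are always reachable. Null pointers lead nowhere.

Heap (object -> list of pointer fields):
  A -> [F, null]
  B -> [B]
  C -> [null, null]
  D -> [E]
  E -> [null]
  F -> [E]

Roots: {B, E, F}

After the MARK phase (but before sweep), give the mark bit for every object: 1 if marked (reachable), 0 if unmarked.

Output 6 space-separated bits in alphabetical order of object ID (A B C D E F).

Answer: 0 1 0 0 1 1

Derivation:
Roots: B E F
Mark B: refs=B, marked=B
Mark E: refs=null, marked=B E
Mark F: refs=E, marked=B E F
Unmarked (collected): A C D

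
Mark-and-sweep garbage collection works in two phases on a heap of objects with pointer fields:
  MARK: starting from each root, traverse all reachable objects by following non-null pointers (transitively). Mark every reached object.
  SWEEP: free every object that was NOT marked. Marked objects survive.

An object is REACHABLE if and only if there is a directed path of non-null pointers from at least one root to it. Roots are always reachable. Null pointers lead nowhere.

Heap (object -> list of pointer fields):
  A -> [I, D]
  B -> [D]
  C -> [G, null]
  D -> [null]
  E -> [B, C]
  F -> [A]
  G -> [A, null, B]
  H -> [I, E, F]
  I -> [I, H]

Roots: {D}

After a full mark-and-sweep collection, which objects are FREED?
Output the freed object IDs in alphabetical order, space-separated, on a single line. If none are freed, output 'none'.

Answer: A B C E F G H I

Derivation:
Roots: D
Mark D: refs=null, marked=D
Unmarked (collected): A B C E F G H I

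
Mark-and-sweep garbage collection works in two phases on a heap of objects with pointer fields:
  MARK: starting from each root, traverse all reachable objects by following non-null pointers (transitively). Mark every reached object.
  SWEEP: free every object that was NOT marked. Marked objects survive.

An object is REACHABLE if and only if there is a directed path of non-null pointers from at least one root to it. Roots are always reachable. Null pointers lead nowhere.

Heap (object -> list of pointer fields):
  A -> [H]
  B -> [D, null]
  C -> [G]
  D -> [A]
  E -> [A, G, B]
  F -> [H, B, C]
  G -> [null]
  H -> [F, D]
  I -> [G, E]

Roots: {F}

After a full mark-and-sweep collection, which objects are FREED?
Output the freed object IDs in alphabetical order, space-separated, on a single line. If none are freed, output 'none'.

Answer: E I

Derivation:
Roots: F
Mark F: refs=H B C, marked=F
Mark H: refs=F D, marked=F H
Mark B: refs=D null, marked=B F H
Mark C: refs=G, marked=B C F H
Mark D: refs=A, marked=B C D F H
Mark G: refs=null, marked=B C D F G H
Mark A: refs=H, marked=A B C D F G H
Unmarked (collected): E I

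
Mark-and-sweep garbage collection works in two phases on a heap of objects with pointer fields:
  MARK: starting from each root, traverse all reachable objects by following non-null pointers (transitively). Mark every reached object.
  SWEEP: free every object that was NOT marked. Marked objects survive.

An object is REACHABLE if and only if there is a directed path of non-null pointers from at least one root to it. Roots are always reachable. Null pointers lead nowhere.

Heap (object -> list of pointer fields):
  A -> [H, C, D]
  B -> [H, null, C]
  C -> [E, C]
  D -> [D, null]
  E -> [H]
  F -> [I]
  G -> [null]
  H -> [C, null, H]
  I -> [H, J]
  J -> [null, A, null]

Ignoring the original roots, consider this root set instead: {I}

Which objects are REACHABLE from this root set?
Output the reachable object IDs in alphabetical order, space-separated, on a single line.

Roots: I
Mark I: refs=H J, marked=I
Mark H: refs=C null H, marked=H I
Mark J: refs=null A null, marked=H I J
Mark C: refs=E C, marked=C H I J
Mark A: refs=H C D, marked=A C H I J
Mark E: refs=H, marked=A C E H I J
Mark D: refs=D null, marked=A C D E H I J
Unmarked (collected): B F G

Answer: A C D E H I J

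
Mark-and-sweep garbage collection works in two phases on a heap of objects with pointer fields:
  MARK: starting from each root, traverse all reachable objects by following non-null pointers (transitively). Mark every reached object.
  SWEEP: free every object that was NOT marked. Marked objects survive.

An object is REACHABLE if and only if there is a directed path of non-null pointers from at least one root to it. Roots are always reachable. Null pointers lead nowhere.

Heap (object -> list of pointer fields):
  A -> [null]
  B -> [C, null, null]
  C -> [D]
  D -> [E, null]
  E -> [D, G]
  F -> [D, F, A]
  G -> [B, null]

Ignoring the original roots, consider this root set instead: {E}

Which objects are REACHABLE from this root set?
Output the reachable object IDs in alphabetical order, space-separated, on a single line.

Answer: B C D E G

Derivation:
Roots: E
Mark E: refs=D G, marked=E
Mark D: refs=E null, marked=D E
Mark G: refs=B null, marked=D E G
Mark B: refs=C null null, marked=B D E G
Mark C: refs=D, marked=B C D E G
Unmarked (collected): A F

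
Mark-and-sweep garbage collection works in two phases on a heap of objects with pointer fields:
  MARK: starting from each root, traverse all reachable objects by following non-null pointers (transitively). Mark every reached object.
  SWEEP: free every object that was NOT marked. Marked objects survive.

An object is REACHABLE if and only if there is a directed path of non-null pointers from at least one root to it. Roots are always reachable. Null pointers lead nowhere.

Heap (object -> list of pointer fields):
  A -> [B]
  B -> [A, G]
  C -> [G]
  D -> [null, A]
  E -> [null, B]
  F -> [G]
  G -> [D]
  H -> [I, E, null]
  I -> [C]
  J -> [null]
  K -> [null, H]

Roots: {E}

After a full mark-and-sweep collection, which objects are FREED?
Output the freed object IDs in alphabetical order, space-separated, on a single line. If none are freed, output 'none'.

Answer: C F H I J K

Derivation:
Roots: E
Mark E: refs=null B, marked=E
Mark B: refs=A G, marked=B E
Mark A: refs=B, marked=A B E
Mark G: refs=D, marked=A B E G
Mark D: refs=null A, marked=A B D E G
Unmarked (collected): C F H I J K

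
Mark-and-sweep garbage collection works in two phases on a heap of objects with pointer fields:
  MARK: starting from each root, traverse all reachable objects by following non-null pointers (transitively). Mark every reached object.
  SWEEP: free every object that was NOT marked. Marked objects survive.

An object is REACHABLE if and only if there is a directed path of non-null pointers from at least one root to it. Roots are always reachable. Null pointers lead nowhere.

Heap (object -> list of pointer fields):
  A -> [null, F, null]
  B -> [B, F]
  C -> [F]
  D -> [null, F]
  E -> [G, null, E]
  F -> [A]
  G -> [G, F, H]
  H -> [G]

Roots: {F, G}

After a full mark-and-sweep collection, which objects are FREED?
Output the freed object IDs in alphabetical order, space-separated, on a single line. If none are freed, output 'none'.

Roots: F G
Mark F: refs=A, marked=F
Mark G: refs=G F H, marked=F G
Mark A: refs=null F null, marked=A F G
Mark H: refs=G, marked=A F G H
Unmarked (collected): B C D E

Answer: B C D E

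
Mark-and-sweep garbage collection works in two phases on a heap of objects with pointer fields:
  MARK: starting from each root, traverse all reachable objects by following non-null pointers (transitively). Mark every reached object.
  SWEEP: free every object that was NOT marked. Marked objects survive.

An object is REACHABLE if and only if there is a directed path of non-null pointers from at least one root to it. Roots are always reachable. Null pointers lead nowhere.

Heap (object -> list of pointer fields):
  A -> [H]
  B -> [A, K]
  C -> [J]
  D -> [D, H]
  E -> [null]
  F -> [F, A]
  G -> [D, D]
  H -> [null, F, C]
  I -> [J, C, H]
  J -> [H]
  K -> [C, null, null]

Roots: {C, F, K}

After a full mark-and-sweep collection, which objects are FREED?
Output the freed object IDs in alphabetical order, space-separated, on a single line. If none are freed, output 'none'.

Roots: C F K
Mark C: refs=J, marked=C
Mark F: refs=F A, marked=C F
Mark K: refs=C null null, marked=C F K
Mark J: refs=H, marked=C F J K
Mark A: refs=H, marked=A C F J K
Mark H: refs=null F C, marked=A C F H J K
Unmarked (collected): B D E G I

Answer: B D E G I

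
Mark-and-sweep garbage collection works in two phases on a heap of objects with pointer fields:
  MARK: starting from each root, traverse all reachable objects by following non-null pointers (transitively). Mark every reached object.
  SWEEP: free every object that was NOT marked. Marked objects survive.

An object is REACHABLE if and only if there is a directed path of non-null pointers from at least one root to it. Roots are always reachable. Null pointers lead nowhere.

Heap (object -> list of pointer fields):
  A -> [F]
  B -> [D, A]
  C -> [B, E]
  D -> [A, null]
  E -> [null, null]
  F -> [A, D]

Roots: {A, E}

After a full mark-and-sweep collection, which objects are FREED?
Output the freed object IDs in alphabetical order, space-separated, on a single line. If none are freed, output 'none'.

Roots: A E
Mark A: refs=F, marked=A
Mark E: refs=null null, marked=A E
Mark F: refs=A D, marked=A E F
Mark D: refs=A null, marked=A D E F
Unmarked (collected): B C

Answer: B C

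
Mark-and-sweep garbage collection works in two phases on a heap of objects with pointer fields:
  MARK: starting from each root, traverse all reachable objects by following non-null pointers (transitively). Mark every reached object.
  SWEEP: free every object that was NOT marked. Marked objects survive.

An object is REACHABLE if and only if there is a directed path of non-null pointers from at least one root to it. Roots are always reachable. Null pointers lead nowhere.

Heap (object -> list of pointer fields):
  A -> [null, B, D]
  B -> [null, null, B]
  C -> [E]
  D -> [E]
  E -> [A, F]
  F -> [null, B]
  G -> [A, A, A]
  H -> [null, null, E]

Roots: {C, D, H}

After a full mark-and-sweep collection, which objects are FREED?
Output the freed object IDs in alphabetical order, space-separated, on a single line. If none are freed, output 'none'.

Answer: G

Derivation:
Roots: C D H
Mark C: refs=E, marked=C
Mark D: refs=E, marked=C D
Mark H: refs=null null E, marked=C D H
Mark E: refs=A F, marked=C D E H
Mark A: refs=null B D, marked=A C D E H
Mark F: refs=null B, marked=A C D E F H
Mark B: refs=null null B, marked=A B C D E F H
Unmarked (collected): G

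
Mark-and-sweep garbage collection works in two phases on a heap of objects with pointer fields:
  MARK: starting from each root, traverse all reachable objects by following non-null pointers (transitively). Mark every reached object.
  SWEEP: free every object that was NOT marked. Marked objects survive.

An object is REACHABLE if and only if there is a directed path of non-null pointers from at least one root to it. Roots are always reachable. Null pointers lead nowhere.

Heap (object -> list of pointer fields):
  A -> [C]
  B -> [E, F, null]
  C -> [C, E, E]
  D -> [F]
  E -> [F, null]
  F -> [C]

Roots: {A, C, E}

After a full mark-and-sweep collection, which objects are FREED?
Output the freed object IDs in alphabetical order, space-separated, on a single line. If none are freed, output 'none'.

Answer: B D

Derivation:
Roots: A C E
Mark A: refs=C, marked=A
Mark C: refs=C E E, marked=A C
Mark E: refs=F null, marked=A C E
Mark F: refs=C, marked=A C E F
Unmarked (collected): B D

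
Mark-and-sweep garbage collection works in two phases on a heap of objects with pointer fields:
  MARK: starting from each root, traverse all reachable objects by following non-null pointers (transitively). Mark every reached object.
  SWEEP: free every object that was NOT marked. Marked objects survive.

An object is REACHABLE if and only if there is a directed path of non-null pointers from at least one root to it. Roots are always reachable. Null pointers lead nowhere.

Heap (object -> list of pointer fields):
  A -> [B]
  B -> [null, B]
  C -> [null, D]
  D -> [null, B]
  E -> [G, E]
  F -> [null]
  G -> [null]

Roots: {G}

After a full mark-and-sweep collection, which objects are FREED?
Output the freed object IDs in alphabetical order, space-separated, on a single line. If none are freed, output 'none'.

Answer: A B C D E F

Derivation:
Roots: G
Mark G: refs=null, marked=G
Unmarked (collected): A B C D E F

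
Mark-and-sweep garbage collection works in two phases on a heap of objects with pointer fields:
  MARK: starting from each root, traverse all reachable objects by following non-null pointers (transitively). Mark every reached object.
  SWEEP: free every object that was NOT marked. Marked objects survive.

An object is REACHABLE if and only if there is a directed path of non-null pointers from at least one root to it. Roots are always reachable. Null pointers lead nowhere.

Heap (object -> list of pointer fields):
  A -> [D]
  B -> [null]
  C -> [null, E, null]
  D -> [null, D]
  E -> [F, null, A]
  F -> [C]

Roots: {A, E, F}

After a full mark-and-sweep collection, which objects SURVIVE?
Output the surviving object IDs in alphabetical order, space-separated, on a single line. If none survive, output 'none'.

Roots: A E F
Mark A: refs=D, marked=A
Mark E: refs=F null A, marked=A E
Mark F: refs=C, marked=A E F
Mark D: refs=null D, marked=A D E F
Mark C: refs=null E null, marked=A C D E F
Unmarked (collected): B

Answer: A C D E F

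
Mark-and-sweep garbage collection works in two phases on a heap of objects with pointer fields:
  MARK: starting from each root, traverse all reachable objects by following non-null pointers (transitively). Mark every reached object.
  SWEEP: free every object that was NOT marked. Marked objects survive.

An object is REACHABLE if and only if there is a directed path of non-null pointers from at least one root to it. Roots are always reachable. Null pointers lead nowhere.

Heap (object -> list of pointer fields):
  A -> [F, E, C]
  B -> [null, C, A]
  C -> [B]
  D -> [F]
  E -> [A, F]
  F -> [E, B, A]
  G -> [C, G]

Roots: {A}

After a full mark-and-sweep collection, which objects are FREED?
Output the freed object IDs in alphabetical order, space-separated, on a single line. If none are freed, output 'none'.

Roots: A
Mark A: refs=F E C, marked=A
Mark F: refs=E B A, marked=A F
Mark E: refs=A F, marked=A E F
Mark C: refs=B, marked=A C E F
Mark B: refs=null C A, marked=A B C E F
Unmarked (collected): D G

Answer: D G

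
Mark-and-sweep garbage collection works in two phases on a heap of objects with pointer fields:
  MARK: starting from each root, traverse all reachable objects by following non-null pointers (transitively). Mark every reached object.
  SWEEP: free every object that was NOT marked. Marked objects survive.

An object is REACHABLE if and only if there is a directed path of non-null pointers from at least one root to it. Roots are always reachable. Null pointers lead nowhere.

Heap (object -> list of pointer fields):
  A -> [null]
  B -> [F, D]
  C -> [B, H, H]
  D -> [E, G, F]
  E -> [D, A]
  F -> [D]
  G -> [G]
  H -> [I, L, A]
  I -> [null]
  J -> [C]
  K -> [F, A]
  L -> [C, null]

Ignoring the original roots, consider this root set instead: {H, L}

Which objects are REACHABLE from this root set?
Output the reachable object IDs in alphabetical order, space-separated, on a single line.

Answer: A B C D E F G H I L

Derivation:
Roots: H L
Mark H: refs=I L A, marked=H
Mark L: refs=C null, marked=H L
Mark I: refs=null, marked=H I L
Mark A: refs=null, marked=A H I L
Mark C: refs=B H H, marked=A C H I L
Mark B: refs=F D, marked=A B C H I L
Mark F: refs=D, marked=A B C F H I L
Mark D: refs=E G F, marked=A B C D F H I L
Mark E: refs=D A, marked=A B C D E F H I L
Mark G: refs=G, marked=A B C D E F G H I L
Unmarked (collected): J K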